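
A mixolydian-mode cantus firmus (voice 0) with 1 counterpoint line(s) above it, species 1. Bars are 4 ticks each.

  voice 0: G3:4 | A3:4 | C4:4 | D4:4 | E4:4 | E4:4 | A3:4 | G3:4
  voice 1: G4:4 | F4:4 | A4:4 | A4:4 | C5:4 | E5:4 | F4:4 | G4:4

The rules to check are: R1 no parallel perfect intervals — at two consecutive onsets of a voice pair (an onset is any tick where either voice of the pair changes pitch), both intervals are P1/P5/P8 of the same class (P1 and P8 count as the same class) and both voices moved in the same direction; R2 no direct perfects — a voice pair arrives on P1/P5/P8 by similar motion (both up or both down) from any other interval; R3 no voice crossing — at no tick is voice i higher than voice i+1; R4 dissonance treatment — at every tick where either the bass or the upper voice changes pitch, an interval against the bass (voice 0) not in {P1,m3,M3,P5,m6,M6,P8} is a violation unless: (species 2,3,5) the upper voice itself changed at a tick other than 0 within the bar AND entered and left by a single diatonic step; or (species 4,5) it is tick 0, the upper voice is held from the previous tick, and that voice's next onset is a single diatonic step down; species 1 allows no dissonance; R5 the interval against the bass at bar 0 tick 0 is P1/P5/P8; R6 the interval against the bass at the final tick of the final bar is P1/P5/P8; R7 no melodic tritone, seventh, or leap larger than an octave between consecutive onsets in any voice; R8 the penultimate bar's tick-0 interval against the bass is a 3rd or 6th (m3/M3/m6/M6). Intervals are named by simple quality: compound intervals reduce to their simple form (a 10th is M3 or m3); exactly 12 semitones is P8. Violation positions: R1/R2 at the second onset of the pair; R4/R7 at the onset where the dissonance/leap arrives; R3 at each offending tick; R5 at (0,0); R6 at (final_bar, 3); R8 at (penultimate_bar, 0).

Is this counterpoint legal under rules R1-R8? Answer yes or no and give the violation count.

bar 0: v0=G3 v1=G4 (P8)
bar 1: v0=A3 v1=F4 (m6)
bar 2: v0=C4 v1=A4 (M6)
bar 3: v0=D4 v1=A4 (P5)
bar 4: v0=E4 v1=C5 (m6)
bar 5: v0=E4 v1=E5 (P8)
bar 6: v0=A3 v1=F4 (m6)
bar 7: v0=G3 v1=G4 (P8)
  R7 @ bar6.0: E5->F4 leap 11st

No (1 violations)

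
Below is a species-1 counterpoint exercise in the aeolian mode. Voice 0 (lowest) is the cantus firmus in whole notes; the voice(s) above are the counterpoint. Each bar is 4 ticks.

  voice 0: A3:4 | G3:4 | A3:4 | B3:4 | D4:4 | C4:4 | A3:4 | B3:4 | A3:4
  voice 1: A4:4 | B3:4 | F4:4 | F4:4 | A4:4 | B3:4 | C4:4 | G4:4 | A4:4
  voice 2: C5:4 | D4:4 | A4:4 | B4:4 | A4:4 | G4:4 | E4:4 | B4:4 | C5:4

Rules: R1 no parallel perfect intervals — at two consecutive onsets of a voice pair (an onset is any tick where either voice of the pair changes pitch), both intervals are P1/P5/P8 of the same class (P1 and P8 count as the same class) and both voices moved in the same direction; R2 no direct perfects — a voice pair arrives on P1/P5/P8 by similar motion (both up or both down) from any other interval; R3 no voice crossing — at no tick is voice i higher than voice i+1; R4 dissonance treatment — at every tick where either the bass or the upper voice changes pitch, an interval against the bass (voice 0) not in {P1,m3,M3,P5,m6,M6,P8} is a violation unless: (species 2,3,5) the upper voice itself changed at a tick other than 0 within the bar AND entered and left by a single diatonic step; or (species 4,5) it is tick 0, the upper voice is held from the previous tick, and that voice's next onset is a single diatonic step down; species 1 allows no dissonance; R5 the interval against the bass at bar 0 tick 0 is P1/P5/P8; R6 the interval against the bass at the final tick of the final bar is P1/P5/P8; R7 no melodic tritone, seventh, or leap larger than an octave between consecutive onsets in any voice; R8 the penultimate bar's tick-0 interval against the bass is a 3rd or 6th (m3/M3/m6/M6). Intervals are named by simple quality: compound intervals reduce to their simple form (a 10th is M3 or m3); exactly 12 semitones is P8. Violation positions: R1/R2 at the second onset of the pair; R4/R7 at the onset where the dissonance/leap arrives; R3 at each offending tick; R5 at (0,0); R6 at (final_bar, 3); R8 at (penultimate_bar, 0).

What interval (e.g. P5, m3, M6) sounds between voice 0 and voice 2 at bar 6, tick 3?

voice 0=A3 voice 2=E4 -> P5

P5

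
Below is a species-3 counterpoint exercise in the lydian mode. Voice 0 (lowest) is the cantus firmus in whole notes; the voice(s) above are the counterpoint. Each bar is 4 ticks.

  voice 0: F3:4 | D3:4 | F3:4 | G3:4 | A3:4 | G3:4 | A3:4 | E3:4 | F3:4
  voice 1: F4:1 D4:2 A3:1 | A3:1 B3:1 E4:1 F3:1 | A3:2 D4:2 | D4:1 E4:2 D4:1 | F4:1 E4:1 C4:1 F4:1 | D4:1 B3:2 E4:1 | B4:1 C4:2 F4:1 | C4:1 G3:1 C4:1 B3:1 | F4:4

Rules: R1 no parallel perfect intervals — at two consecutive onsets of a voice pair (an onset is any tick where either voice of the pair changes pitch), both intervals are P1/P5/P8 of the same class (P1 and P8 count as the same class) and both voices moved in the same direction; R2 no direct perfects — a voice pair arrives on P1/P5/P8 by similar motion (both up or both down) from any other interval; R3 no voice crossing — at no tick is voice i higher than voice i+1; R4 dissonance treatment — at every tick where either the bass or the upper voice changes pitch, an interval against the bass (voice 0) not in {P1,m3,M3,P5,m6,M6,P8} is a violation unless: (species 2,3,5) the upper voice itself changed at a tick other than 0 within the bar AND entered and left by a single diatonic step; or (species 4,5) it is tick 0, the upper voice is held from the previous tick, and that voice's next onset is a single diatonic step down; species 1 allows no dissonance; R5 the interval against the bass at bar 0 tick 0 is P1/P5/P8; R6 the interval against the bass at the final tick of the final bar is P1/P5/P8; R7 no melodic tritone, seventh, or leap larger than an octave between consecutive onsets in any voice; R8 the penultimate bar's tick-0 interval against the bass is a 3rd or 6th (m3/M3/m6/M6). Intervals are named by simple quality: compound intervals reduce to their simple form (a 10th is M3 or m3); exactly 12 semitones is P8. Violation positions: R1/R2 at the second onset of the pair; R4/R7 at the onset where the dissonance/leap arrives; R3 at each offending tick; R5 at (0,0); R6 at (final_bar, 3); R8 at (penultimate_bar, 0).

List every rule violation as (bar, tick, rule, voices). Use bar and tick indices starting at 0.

(1, 2, R4, (0, 1))
(1, 3, R7, (1,))
(5, 0, R2, (0, 1))
(6, 0, R4, (0, 1))
(6, 1, R7, (1,))
(8, 0, R2, (0, 1))
(8, 0, R7, (1,))

bar 0: v0=F3 v1=F4 downbeat P8
bar 1: v0=D3 v1=A3 downbeat P5
bar 2: v0=F3 v1=A3 downbeat M3
bar 3: v0=G3 v1=D4 downbeat P5
bar 4: v0=A3 v1=F4 downbeat m6
bar 5: v0=G3 v1=D4 downbeat P5
bar 6: v0=A3 v1=B4 downbeat M2
bar 7: v0=E3 v1=C4 downbeat m6
bar 8: v0=F3 v1=F4 downbeat P8
  -> R4 @ bar 1 tick 2 v(0, 1): D3/E4 M2 untreated
  -> R7 @ bar 1 tick 3 v(1,): E4->F3 leap 11st
  -> R2 @ bar 5 tick 0 v(0, 1): A3/F4 m6 -> G3/D4 P5 similar
  -> R4 @ bar 6 tick 0 v(0, 1): A3/B4 M2 untreated
  -> R7 @ bar 6 tick 1 v(1,): B4->C4 leap 11st
  -> R2 @ bar 8 tick 0 v(0, 1): E3/B3 P5 -> F3/F4 P8 similar
  -> R7 @ bar 8 tick 0 v(1,): B3->F4 leap 6st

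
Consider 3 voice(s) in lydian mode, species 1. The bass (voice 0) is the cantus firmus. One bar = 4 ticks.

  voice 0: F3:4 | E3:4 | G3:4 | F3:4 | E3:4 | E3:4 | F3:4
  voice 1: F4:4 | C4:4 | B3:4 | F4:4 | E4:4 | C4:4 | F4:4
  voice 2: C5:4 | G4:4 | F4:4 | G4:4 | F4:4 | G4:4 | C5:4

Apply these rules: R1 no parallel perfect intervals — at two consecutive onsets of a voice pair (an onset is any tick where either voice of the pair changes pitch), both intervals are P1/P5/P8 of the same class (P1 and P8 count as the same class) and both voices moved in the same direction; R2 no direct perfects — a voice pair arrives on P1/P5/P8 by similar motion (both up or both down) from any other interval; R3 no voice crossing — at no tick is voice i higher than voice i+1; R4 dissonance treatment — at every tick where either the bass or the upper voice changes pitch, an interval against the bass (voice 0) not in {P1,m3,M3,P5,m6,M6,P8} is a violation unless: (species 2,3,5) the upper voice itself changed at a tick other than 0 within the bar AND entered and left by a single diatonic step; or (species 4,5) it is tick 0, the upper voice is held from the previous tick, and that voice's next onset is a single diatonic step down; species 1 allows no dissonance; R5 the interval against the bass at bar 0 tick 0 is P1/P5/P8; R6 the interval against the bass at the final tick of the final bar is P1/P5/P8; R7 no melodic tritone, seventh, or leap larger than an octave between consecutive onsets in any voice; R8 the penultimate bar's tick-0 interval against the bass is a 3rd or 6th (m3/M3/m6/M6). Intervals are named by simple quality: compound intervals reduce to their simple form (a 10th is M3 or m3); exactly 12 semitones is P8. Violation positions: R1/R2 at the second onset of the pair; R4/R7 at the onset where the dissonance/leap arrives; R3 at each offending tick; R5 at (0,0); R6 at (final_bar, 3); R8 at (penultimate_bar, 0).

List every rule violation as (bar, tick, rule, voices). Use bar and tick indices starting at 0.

(1, 0, R1, (1, 2))
(2, 0, R4, (0, 2))
(3, 0, R4, (0, 2))
(3, 0, R7, (1,))
(4, 0, R1, (0, 1))
(4, 0, R4, (0, 2))
(6, 0, R1, (1, 2))
(6, 0, R2, (0, 1))
(6, 0, R2, (0, 2))

bar 0: v0=F3 v1=F4 v2=C5 downbeat P5
bar 1: v0=E3 v1=C4 v2=G4 downbeat m3
bar 2: v0=G3 v1=B3 v2=F4 downbeat m7
bar 3: v0=F3 v1=F4 v2=G4 downbeat M2
bar 4: v0=E3 v1=E4 v2=F4 downbeat m2
bar 5: v0=E3 v1=C4 v2=G4 downbeat m3
bar 6: v0=F3 v1=F4 v2=C5 downbeat P5
  -> R1 @ bar 1 tick 0 v(1, 2): F4/C5 P5 -> C4/G4 P5 similar
  -> R4 @ bar 2 tick 0 v(0, 2): G3/F4 m7 untreated
  -> R4 @ bar 3 tick 0 v(0, 2): F3/G4 M2 untreated
  -> R7 @ bar 3 tick 0 v(1,): B3->F4 leap 6st
  -> R1 @ bar 4 tick 0 v(0, 1): F3/F4 P8 -> E3/E4 P8 similar
  -> R4 @ bar 4 tick 0 v(0, 2): E3/F4 m2 untreated
  -> R1 @ bar 6 tick 0 v(1, 2): C4/G4 P5 -> F4/C5 P5 similar
  -> R2 @ bar 6 tick 0 v(0, 1): E3/C4 m6 -> F3/F4 P8 similar
  -> R2 @ bar 6 tick 0 v(0, 2): E3/G4 m3 -> F3/C5 P5 similar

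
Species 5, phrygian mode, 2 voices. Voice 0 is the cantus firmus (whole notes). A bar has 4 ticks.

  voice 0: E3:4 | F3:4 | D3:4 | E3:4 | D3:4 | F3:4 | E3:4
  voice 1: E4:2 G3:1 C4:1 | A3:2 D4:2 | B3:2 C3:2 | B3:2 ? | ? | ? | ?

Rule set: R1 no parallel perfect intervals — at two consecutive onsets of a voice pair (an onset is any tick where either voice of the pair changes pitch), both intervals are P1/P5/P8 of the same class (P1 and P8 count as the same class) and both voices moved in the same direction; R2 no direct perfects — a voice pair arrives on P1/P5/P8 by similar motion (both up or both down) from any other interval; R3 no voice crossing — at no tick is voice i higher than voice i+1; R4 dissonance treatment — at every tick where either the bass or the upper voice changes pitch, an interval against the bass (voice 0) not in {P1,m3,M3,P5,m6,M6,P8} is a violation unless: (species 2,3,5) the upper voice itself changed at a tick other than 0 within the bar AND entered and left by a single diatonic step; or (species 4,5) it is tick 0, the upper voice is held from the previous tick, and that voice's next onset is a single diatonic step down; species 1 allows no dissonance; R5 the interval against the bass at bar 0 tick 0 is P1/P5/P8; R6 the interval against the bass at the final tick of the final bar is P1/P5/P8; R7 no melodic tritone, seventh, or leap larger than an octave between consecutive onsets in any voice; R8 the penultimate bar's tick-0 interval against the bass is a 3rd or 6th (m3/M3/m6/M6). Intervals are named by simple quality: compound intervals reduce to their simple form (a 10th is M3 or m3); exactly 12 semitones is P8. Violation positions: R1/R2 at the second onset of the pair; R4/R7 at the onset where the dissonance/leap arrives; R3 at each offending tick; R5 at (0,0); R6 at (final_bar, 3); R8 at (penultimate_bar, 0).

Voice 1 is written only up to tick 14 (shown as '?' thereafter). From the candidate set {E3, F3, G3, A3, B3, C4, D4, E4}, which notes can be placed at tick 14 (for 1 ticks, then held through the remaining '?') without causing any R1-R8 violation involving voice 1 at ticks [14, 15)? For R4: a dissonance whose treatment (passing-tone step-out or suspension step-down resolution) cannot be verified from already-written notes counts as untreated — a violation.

{B3, C4, E3, E4, G3}

E3: legal
F3: violates R4,R7
G3: legal
A3: violates R4
B3: legal
C4: legal
D4: violates R4
E4: legal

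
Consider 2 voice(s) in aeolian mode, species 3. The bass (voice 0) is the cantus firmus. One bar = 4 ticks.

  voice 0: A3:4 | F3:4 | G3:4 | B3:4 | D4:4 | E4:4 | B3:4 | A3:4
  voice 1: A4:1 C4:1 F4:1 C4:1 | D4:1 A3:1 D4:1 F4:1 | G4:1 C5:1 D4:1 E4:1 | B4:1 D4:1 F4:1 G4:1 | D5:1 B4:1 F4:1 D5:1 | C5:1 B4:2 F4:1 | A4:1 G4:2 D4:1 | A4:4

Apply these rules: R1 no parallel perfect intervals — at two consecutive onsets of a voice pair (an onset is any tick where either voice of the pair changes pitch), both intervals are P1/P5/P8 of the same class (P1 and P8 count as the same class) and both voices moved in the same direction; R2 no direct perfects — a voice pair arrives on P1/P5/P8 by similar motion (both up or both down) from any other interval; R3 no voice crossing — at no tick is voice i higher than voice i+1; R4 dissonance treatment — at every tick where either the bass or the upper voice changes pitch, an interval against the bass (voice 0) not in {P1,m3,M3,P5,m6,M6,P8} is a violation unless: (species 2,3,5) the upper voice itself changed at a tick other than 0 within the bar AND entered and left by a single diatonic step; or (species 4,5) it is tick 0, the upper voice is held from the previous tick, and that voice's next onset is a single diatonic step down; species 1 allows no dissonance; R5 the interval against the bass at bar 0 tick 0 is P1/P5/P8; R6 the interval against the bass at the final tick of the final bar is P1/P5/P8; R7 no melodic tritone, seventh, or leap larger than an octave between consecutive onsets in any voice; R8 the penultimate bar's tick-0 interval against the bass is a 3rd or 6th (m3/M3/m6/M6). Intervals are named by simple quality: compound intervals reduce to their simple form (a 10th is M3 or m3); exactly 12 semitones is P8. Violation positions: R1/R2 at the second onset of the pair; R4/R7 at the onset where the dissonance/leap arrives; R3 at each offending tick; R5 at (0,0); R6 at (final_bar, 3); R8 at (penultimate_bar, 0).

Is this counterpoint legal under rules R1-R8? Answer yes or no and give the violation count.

No (11 violations)

bar 0: v0=A3 v1=A4 (P8)
bar 1: v0=F3 v1=D4 (M6)
bar 2: v0=G3 v1=G4 (P8)
bar 3: v0=B3 v1=B4 (P8)
bar 4: v0=D4 v1=D5 (P8)
bar 5: v0=E4 v1=C5 (m6)
bar 6: v0=B3 v1=A4 (m7)
bar 7: v0=A3 v1=A4 (P8)
  R1 @ bar2.0: F3/F4 P8 -> G3/G4 P8 similar
  R4 @ bar2.1: G3/C5 P4 untreated
  R7 @ bar2.2: C5->D4 leap 10st
  R2 @ bar3.0: G3/E4 M6 -> B3/B4 P8 similar
  R4 @ bar3.2: B3/F4 TT untreated
  R2 @ bar4.0: B3/G4 m6 -> D4/D5 P8 similar
  R7 @ bar4.2: B4->F4 leap 6st
  R4 @ bar5.3: E4/F4 m2 untreated
  R7 @ bar5.3: B4->F4 leap 6st
  R4 @ bar6.0: B3/A4 m7 untreated
  R8 @ bar6.0: penult m7 not 3rd/6th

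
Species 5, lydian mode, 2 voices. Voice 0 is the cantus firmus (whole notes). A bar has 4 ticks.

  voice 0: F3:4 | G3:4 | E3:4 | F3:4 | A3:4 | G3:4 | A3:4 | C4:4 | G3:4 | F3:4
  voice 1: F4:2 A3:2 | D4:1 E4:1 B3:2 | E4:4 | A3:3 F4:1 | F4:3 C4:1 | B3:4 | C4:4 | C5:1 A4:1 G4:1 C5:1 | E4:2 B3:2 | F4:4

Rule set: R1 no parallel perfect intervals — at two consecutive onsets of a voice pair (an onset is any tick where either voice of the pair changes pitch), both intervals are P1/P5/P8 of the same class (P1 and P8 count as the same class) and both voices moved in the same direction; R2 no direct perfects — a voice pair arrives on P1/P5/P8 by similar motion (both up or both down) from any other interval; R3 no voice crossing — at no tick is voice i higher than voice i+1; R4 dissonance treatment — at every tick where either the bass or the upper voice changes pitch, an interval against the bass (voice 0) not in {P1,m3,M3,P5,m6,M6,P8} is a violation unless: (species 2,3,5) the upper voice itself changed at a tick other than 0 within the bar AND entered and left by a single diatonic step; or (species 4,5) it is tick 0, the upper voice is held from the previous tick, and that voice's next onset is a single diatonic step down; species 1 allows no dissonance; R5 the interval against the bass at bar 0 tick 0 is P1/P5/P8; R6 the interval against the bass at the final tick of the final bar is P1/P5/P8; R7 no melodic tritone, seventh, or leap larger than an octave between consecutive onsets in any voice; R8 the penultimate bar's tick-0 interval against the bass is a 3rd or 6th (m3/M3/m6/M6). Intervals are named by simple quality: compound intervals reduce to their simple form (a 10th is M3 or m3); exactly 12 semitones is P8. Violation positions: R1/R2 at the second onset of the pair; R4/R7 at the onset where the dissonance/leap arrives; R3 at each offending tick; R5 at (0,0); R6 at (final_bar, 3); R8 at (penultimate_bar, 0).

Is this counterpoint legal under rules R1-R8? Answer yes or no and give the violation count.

No (3 violations)

bar 0: v0=F3 v1=F4 (P8)
bar 1: v0=G3 v1=D4 (P5)
bar 2: v0=E3 v1=E4 (P8)
bar 3: v0=F3 v1=A3 (M3)
bar 4: v0=A3 v1=F4 (m6)
bar 5: v0=G3 v1=B3 (M3)
bar 6: v0=A3 v1=C4 (m3)
bar 7: v0=C4 v1=C5 (P8)
bar 8: v0=G3 v1=E4 (M6)
bar 9: v0=F3 v1=F4 (P8)
  R2 @ bar1.0: F3/A3 M3 -> G3/D4 P5 similar
  R2 @ bar7.0: A3/C4 m3 -> C4/C5 P8 similar
  R7 @ bar9.0: B3->F4 leap 6st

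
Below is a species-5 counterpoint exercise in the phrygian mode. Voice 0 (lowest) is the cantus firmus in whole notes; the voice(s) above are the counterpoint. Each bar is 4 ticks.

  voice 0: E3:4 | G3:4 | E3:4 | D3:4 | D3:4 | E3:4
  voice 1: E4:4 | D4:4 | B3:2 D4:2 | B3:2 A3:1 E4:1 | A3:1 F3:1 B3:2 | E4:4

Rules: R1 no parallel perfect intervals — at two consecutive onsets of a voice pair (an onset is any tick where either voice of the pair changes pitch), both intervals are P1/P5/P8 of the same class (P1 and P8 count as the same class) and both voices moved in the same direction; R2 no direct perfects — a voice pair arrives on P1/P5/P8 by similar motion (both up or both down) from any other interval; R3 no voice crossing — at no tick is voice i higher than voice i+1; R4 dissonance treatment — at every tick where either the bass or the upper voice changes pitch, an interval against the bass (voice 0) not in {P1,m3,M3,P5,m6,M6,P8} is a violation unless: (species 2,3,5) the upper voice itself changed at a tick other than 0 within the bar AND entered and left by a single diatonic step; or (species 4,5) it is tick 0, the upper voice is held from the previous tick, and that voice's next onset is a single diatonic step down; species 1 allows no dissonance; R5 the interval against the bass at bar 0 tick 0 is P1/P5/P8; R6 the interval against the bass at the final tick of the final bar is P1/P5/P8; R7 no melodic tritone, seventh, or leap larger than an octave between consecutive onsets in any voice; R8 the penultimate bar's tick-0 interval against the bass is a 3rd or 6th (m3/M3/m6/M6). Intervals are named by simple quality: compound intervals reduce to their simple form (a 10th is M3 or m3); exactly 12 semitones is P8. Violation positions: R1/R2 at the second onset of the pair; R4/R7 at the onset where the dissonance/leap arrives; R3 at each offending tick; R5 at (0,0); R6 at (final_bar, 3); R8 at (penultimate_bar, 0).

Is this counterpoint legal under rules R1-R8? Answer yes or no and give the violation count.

bar 0: v0=E3 v1=E4 (P8)
bar 1: v0=G3 v1=D4 (P5)
bar 2: v0=E3 v1=B3 (P5)
bar 3: v0=D3 v1=B3 (M6)
bar 4: v0=D3 v1=A3 (P5)
bar 5: v0=E3 v1=E4 (P8)
  R1 @ bar2.0: G3/D4 P5 -> E3/B3 P5 similar
  R4 @ bar2.2: E3/D4 m7 untreated
  R4 @ bar3.3: D3/E4 M2 untreated
  R8 @ bar4.0: penult P5 not 3rd/6th
  R7 @ bar4.2: F3->B3 leap 6st
  R2 @ bar5.0: D3/B3 M6 -> E3/E4 P8 similar

No (6 violations)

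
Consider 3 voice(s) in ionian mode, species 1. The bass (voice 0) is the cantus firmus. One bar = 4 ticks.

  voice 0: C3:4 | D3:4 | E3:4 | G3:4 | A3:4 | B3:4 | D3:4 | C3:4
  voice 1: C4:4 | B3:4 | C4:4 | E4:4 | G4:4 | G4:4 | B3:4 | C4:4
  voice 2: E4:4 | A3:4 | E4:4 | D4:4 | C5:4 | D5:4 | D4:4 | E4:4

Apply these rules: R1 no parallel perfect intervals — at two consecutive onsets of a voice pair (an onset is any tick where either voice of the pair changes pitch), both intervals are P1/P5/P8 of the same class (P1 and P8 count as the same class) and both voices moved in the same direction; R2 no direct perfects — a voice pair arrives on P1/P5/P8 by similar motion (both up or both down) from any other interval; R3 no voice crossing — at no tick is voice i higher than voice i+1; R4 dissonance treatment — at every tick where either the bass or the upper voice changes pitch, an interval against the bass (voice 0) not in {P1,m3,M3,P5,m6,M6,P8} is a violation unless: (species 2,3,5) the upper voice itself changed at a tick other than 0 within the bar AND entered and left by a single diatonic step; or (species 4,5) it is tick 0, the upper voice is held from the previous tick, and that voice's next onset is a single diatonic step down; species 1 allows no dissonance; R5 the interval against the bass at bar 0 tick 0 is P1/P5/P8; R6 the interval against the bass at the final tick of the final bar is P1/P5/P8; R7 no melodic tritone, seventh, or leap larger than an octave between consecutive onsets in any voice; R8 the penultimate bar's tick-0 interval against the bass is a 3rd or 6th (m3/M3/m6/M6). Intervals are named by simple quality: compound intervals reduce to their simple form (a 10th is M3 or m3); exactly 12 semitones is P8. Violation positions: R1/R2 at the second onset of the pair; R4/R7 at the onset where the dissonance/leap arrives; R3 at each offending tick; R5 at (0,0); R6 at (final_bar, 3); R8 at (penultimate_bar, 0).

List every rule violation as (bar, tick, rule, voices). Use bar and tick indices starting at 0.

(0, 0, R5, (0, 2))
(1, 0, R3, (1, 2))
(1, 1, R3, (1, 2))
(1, 2, R3, (1, 2))
(1, 3, R3, (1, 2))
(2, 0, R2, (0, 2))
(3, 0, R3, (1, 2))
(3, 1, R3, (1, 2))
(3, 2, R3, (1, 2))
(3, 3, R3, (1, 2))
(4, 0, R4, (0, 1))
(4, 0, R7, (2,))
(6, 0, R2, (0, 2))
(6, 0, R8, (0, 2))
(7, 3, R6, (0, 2))

bar 0: v0=C3 v1=C4 v2=E4 downbeat M3
bar 1: v0=D3 v1=B3 v2=A3 downbeat P5
bar 2: v0=E3 v1=C4 v2=E4 downbeat P8
bar 3: v0=G3 v1=E4 v2=D4 downbeat P5
bar 4: v0=A3 v1=G4 v2=C5 downbeat m3
bar 5: v0=B3 v1=G4 v2=D5 downbeat m3
bar 6: v0=D3 v1=B3 v2=D4 downbeat P8
bar 7: v0=C3 v1=C4 v2=E4 downbeat M3
  -> R5 @ bar 0 tick 0 v(0, 2): opens on M3
  -> R3 @ bar 1 tick 0 v(1, 2): B3 above A3
  -> R3 @ bar 1 tick 1 v(1, 2): B3 above A3
  -> R3 @ bar 1 tick 2 v(1, 2): B3 above A3
  -> R3 @ bar 1 tick 3 v(1, 2): B3 above A3
  -> R2 @ bar 2 tick 0 v(0, 2): D3/A3 P5 -> E3/E4 P8 similar
  -> R3 @ bar 3 tick 0 v(1, 2): E4 above D4
  -> R3 @ bar 3 tick 1 v(1, 2): E4 above D4
  -> R3 @ bar 3 tick 2 v(1, 2): E4 above D4
  -> R3 @ bar 3 tick 3 v(1, 2): E4 above D4
  -> R4 @ bar 4 tick 0 v(0, 1): A3/G4 m7 untreated
  -> R7 @ bar 4 tick 0 v(2,): D4->C5 leap 10st
  -> R2 @ bar 6 tick 0 v(0, 2): B3/D5 m3 -> D3/D4 P8 similar
  -> R8 @ bar 6 tick 0 v(0, 2): penult P8 not 3rd/6th
  -> R6 @ bar 7 tick 3 v(0, 2): closes on M3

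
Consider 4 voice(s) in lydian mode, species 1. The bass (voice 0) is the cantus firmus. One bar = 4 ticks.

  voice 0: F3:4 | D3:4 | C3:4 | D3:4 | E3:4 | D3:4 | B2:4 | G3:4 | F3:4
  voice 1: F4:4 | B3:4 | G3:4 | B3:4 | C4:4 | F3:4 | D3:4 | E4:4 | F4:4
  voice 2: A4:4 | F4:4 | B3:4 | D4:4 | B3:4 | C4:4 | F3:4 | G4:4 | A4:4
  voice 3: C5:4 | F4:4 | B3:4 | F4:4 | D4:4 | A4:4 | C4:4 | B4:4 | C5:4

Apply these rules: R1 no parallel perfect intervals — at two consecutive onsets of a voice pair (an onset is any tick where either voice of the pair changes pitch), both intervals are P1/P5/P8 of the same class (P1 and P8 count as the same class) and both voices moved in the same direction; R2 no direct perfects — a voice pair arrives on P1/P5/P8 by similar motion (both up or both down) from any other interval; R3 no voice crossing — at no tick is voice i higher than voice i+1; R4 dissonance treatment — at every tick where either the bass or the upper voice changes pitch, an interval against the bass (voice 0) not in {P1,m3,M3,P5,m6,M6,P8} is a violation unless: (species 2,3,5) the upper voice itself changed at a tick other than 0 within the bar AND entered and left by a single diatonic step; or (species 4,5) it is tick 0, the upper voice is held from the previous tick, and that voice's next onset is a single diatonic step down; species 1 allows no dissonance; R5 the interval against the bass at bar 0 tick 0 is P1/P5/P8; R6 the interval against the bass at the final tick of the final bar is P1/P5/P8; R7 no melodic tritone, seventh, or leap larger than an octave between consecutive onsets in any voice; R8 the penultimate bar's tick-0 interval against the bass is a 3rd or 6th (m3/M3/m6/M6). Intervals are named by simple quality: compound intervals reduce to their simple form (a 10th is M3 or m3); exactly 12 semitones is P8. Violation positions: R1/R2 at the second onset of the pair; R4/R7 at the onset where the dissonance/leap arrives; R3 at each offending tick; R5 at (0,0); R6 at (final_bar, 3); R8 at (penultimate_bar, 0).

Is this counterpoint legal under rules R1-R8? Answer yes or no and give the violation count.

No (28 violations)

bar 0: v0=F3 v1=F4 v2=A4 v3=C5 (P5)
bar 1: v0=D3 v1=B3 v2=F4 v3=F4 (m3)
bar 2: v0=C3 v1=G3 v2=B3 v3=B3 (M7)
bar 3: v0=D3 v1=B3 v2=D4 v3=F4 (m3)
bar 4: v0=E3 v1=C4 v2=B3 v3=D4 (m7)
bar 5: v0=D3 v1=F3 v2=C4 v3=A4 (P5)
bar 6: v0=B2 v1=D3 v2=F3 v3=C4 (m2)
bar 7: v0=G3 v1=E4 v2=G4 v3=B4 (M3)
bar 8: v0=F3 v1=F4 v2=A4 v3=C5 (P5)
  R5 @ bar0.0: opens on M3
  R2 @ bar1.0: A4/C5 m3 -> F4/F4 P1 similar
  R7 @ bar1.0: F4->B3 leap 6st
  R1 @ bar2.0: F4/F4 P1 -> B3/B3 P1 similar
  R2 @ bar2.0: D3/B3 M6 -> C3/G3 P5 similar
  R4 @ bar2.0: C3/B3 M7 untreated
  R4 @ bar2.0: C3/B3 M7 untreated
  R7 @ bar2.0: F4->B3 leap 6st
  R7 @ bar2.0: F4->B3 leap 6st
  R2 @ bar3.0: C3/B3 M7 -> D3/D4 P8 similar
  R7 @ bar3.0: B3->F4 leap 6st
  R3 @ bar4.0: C4 above B3
  R4 @ bar4.0: E3/D4 m7 untreated
  R3 @ bar4.1: C4 above B3
  R3 @ bar4.2: C4 above B3
  R3 @ bar4.3: C4 above B3
  R4 @ bar5.0: D3/C4 m7 untreated
  R2 @ bar6.0: C4/A4 M6 -> F3/C4 P5 similar
  R4 @ bar6.0: B2/F3 TT untreated
  R4 @ bar6.0: B2/C4 m2 untreated
  R2 @ bar7.0: B2/F3 TT -> G3/G4 P8 similar
  R2 @ bar7.0: D3/C4 m7 -> E4/B4 P5 similar
  R7 @ bar7.0: D3->E4 leap 14st
  R7 @ bar7.0: F3->G4 leap 14st
  R7 @ bar7.0: C4->B4 leap 11st
  R8 @ bar7.0: penult P8 not 3rd/6th
  R1 @ bar8.0: E4/B4 P5 -> F4/C5 P5 similar
  R6 @ bar8.3: closes on M3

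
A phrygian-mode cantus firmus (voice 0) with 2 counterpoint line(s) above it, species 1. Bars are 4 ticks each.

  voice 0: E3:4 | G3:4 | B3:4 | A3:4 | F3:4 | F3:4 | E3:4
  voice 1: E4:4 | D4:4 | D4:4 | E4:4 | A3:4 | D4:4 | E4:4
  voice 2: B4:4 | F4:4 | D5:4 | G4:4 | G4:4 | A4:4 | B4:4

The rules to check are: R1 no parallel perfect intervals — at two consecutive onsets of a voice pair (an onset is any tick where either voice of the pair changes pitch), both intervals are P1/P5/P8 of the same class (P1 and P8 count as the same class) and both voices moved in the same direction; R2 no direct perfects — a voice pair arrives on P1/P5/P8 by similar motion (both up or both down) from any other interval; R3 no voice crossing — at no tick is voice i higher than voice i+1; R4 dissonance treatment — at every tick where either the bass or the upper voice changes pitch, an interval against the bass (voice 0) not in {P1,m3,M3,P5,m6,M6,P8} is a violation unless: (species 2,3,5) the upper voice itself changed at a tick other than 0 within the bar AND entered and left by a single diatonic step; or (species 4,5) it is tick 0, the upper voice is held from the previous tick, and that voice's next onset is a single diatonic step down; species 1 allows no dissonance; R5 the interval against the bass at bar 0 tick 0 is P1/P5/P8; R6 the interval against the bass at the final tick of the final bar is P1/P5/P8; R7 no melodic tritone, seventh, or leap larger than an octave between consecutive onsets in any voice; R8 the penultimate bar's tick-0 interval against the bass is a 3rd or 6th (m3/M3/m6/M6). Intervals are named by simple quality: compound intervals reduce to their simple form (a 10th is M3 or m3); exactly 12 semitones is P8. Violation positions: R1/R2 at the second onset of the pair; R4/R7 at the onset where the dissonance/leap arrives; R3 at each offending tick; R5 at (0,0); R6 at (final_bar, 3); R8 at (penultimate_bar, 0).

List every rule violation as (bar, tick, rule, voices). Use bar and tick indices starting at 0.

bar 0: v0=E3 v1=E4 v2=B4 downbeat P5
bar 1: v0=G3 v1=D4 v2=F4 downbeat m7
bar 2: v0=B3 v1=D4 v2=D5 downbeat m3
bar 3: v0=A3 v1=E4 v2=G4 downbeat m7
bar 4: v0=F3 v1=A3 v2=G4 downbeat M2
bar 5: v0=F3 v1=D4 v2=A4 downbeat M3
bar 6: v0=E3 v1=E4 v2=B4 downbeat P5
  -> R4 @ bar 1 tick 0 v(0, 2): G3/F4 m7 untreated
  -> R7 @ bar 1 tick 0 v(2,): B4->F4 leap 6st
  -> R4 @ bar 3 tick 0 v(0, 2): A3/G4 m7 untreated
  -> R4 @ bar 4 tick 0 v(0, 2): F3/G4 M2 untreated
  -> R2 @ bar 5 tick 0 v(1, 2): A3/G4 m7 -> D4/A4 P5 similar
  -> R1 @ bar 6 tick 0 v(1, 2): D4/A4 P5 -> E4/B4 P5 similar

(1, 0, R4, (0, 2))
(1, 0, R7, (2,))
(3, 0, R4, (0, 2))
(4, 0, R4, (0, 2))
(5, 0, R2, (1, 2))
(6, 0, R1, (1, 2))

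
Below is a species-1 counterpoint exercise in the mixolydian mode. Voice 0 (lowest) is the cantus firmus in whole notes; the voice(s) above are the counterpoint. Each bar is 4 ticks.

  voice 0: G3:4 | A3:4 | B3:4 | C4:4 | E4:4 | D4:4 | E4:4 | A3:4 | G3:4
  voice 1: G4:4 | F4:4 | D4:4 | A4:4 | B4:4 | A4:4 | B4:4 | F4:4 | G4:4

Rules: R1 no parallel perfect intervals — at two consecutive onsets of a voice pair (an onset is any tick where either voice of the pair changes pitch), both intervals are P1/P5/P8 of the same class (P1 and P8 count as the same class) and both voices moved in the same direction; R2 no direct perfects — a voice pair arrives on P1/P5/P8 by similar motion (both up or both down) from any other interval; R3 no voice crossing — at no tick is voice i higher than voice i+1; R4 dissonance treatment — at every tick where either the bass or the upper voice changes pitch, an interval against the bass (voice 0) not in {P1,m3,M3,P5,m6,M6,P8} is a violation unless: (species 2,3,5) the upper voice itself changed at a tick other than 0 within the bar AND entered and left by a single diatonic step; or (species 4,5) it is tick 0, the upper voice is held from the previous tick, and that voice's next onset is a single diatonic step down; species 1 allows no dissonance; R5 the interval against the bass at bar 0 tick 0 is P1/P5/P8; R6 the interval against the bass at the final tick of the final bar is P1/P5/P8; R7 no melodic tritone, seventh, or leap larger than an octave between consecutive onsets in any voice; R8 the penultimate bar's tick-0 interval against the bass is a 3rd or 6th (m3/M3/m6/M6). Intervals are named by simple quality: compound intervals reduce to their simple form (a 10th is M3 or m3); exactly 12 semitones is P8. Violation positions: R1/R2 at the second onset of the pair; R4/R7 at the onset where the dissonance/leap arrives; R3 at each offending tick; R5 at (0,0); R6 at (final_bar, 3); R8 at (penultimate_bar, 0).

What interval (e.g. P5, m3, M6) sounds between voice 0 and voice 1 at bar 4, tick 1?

P5

voice 0=E4 voice 1=B4 -> P5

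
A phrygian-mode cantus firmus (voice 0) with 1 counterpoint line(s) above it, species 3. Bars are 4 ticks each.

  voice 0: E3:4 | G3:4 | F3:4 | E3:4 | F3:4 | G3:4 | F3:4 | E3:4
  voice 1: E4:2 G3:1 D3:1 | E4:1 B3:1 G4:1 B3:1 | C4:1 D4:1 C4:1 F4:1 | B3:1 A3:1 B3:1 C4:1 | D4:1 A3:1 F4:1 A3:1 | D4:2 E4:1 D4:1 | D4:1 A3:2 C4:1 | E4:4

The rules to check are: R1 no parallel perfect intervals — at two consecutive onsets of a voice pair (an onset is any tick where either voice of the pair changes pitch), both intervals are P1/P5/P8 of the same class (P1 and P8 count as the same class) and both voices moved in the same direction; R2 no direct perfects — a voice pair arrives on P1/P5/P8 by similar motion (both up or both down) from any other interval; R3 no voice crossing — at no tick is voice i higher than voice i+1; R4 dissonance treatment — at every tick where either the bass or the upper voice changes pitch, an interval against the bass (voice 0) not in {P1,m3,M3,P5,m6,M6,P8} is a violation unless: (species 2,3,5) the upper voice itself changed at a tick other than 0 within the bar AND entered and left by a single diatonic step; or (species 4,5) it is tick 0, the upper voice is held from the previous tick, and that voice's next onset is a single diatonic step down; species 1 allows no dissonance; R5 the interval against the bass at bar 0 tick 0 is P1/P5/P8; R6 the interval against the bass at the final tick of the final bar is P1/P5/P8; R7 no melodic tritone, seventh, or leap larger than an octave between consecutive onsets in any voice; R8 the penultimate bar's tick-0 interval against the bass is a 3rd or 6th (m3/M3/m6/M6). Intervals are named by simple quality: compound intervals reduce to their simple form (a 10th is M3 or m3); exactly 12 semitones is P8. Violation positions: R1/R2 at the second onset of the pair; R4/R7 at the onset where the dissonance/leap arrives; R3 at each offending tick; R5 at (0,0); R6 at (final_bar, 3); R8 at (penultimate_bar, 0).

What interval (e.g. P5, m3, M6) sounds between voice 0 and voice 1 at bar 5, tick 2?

M6

voice 0=G3 voice 1=E4 -> M6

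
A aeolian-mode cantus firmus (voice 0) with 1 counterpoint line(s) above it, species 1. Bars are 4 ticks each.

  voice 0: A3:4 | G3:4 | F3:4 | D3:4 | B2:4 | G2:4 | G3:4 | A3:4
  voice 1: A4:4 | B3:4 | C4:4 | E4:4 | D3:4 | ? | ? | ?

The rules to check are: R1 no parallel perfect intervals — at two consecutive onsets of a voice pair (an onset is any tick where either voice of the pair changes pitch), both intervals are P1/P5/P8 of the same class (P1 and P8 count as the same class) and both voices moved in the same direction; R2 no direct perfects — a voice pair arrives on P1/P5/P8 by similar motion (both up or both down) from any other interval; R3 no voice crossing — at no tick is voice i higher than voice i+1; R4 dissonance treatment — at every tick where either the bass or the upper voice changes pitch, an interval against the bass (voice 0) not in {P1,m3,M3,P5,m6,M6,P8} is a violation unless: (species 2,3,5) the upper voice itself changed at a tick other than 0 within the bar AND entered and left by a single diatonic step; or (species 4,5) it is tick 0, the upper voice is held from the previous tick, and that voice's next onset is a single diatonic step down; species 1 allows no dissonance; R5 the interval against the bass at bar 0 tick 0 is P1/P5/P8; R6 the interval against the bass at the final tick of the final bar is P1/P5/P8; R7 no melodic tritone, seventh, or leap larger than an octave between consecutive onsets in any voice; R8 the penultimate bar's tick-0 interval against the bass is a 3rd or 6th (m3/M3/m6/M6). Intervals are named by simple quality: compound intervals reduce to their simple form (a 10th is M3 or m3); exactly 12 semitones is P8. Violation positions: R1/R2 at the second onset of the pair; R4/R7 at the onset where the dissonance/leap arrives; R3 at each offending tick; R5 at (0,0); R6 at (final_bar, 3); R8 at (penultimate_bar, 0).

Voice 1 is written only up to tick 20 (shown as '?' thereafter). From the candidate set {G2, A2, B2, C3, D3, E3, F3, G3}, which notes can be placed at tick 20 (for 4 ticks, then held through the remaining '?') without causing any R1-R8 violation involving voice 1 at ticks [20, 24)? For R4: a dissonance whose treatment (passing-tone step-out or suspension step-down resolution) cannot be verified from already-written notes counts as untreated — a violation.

{B2, D3, E3, G3}

G2: violates R2
A2: violates R4
B2: legal
C3: violates R4
D3: legal
E3: legal
F3: violates R4
G3: legal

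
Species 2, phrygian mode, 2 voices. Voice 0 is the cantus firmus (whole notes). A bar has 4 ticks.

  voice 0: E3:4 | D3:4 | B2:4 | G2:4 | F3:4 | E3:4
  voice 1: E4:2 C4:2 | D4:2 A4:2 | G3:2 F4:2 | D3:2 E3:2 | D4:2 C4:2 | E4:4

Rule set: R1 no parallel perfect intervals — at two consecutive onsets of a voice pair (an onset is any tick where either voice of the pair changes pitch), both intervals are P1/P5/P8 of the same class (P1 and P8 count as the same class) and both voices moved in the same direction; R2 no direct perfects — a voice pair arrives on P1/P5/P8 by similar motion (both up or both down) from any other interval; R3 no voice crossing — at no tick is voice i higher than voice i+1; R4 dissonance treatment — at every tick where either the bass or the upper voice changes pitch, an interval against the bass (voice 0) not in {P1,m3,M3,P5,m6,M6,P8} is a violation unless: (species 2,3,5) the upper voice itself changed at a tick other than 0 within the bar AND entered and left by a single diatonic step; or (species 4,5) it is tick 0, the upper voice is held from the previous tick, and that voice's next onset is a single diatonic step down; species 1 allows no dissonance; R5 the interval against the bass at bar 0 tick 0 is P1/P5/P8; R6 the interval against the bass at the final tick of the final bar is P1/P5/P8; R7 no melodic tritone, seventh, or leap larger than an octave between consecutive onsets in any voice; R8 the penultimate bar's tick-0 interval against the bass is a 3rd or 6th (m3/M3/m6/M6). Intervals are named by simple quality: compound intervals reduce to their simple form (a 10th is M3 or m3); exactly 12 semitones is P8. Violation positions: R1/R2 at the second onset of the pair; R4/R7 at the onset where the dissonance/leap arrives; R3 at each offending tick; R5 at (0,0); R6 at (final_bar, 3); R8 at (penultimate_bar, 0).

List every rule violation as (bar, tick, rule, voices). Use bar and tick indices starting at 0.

bar 0: v0=E3 v1=E4 downbeat P8
bar 1: v0=D3 v1=D4 downbeat P8
bar 2: v0=B2 v1=G3 downbeat m6
bar 3: v0=G2 v1=D3 downbeat P5
bar 4: v0=F3 v1=D4 downbeat M6
bar 5: v0=E3 v1=E4 downbeat P8
  -> R7 @ bar 2 tick 0 v(1,): A4->G3 leap 14st
  -> R4 @ bar 2 tick 2 v(0, 1): B2/F4 TT untreated
  -> R7 @ bar 2 tick 2 v(1,): G3->F4 leap 10st
  -> R2 @ bar 3 tick 0 v(0, 1): B2/F4 TT -> G2/D3 P5 similar
  -> R7 @ bar 3 tick 0 v(1,): F4->D3 leap 15st
  -> R7 @ bar 4 tick 0 v(0,): G2->F3 leap 10st
  -> R7 @ bar 4 tick 0 v(1,): E3->D4 leap 10st

(2, 0, R7, (1,))
(2, 2, R4, (0, 1))
(2, 2, R7, (1,))
(3, 0, R2, (0, 1))
(3, 0, R7, (1,))
(4, 0, R7, (0,))
(4, 0, R7, (1,))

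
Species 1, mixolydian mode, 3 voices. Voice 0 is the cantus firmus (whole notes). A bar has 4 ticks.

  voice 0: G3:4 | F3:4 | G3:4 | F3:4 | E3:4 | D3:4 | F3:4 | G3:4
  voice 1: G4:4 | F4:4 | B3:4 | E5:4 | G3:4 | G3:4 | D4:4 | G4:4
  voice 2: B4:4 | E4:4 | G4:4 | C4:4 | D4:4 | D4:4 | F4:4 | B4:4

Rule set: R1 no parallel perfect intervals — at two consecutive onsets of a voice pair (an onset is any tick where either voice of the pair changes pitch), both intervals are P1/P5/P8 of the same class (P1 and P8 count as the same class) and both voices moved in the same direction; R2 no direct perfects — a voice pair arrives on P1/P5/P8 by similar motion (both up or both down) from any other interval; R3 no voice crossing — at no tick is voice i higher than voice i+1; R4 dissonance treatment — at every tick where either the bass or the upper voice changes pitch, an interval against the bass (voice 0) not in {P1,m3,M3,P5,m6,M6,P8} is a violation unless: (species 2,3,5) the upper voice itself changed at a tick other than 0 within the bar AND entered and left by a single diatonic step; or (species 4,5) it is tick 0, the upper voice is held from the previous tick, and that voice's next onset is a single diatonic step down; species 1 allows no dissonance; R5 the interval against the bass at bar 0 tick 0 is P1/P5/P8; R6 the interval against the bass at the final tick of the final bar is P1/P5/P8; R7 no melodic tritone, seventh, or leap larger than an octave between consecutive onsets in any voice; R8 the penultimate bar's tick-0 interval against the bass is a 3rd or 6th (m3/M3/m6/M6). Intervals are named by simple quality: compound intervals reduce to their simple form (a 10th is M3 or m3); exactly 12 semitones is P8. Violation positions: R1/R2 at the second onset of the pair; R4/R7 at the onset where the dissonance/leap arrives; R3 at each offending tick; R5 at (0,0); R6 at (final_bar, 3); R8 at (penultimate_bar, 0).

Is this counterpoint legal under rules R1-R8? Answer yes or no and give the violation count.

bar 0: v0=G3 v1=G4 v2=B4 (M3)
bar 1: v0=F3 v1=F4 v2=E4 (M7)
bar 2: v0=G3 v1=B3 v2=G4 (P8)
bar 3: v0=F3 v1=E5 v2=C4 (P5)
bar 4: v0=E3 v1=G3 v2=D4 (m7)
bar 5: v0=D3 v1=G3 v2=D4 (P8)
bar 6: v0=F3 v1=D4 v2=F4 (P8)
bar 7: v0=G3 v1=G4 v2=B4 (M3)
  R5 @ bar0.0: opens on M3
  R1 @ bar1.0: G3/G4 P8 -> F3/F4 P8 similar
  R3 @ bar1.0: F4 above E4
  R4 @ bar1.0: F3/E4 M7 untreated
  R3 @ bar1.1: F4 above E4
  R3 @ bar1.2: F4 above E4
  R3 @ bar1.3: F4 above E4
  R2 @ bar2.0: F3/E4 M7 -> G3/G4 P8 similar
  R7 @ bar2.0: F4->B3 leap 6st
  R2 @ bar3.0: G3/G4 P8 -> F3/C4 P5 similar
  R3 @ bar3.0: E5 above C4
  R4 @ bar3.0: F3/E5 M7 untreated
  R7 @ bar3.0: B3->E5 leap 17st
  R3 @ bar3.1: E5 above C4
  R3 @ bar3.2: E5 above C4
  R3 @ bar3.3: E5 above C4
  R4 @ bar4.0: E3/D4 m7 untreated
  R7 @ bar4.0: E5->G3 leap 21st
  R4 @ bar5.0: D3/G3 P4 untreated
  R1 @ bar6.0: D3/D4 P8 -> F3/F4 P8 similar
  R8 @ bar6.0: penult P8 not 3rd/6th
  R2 @ bar7.0: F3/D4 M6 -> G3/G4 P8 similar
  R7 @ bar7.0: F4->B4 leap 6st
  R6 @ bar7.3: closes on M3

No (24 violations)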